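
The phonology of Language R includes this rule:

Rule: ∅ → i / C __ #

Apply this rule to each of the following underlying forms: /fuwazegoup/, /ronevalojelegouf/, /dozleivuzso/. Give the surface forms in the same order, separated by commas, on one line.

fuwazegoupi, ronevalojelegoufi, dozleivuzso

/fuwazegoup/: the form ends in the consonant /p/, so [i] is inserted word-finally. → [fuwazegoupi].
/ronevalojelegouf/: the form ends in the consonant /f/, so [i] is inserted word-finally. → [ronevalojelegoufi].
/dozleivuzso/: the rule's environment is not met; surfaces unchanged as [dozleivuzso].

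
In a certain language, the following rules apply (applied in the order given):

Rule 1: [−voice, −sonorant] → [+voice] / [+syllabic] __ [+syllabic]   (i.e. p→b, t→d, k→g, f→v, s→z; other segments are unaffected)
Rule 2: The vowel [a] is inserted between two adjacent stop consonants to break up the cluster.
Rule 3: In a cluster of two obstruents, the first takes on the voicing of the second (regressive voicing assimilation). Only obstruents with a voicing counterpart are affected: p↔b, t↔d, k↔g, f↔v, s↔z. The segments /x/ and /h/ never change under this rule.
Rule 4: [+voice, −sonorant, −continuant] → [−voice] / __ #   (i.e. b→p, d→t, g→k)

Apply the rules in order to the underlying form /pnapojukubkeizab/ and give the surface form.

pnabojugubakeizap

Rule 1 (intervocalic voicing): /p/ is a voiceless obstruent between vowels /a/ and /o/, so it voices to [b]. /k/ is a voiceless obstruent between vowels /u/ and /u/, so it voices to [g]. /pnapojukubkeizab/ → pnabojugubkeizab.
Rule 2 (stop-cluster a-epenthesis): /b/ and /k/ form a stop–stop cluster, so [a] is inserted between them. /pnabojugubkeizab/ → pnabojugubakeizab.
Rule 3 (regressive voicing assimilation): no segment meets the environment; /pnabojugubakeizab/ is unchanged.
Rule 4 (final devoicing): /b/ is a voiced stop in word-final position, so it devoices to [p]. /pnabojugubakeizab/ → pnabojugubakeizap.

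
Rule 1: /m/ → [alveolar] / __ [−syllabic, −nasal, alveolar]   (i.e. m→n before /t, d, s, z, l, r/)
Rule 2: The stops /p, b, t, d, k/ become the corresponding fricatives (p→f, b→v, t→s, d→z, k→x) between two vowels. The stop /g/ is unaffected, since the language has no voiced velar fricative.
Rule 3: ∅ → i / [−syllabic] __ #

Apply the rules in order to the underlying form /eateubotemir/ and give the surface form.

Rule 1 (nasal place assimilation): no segment meets the environment; /eateubotemir/ is unchanged.
Rule 2 (intervocalic spirantization): /t/ is a stop between vowels /a/ and /e/, so it spirantizes to the fricative [s]. /b/ is a stop between vowels /u/ and /o/, so it spirantizes to the fricative [v]. /t/ is a stop between vowels /o/ and /e/, so it spirantizes to the fricative [s]. /eateubotemir/ → easeuvosemir.
Rule 3 (final i-epenthesis): the form ends in the consonant /r/, so [i] is inserted word-finally. /easeuvosemir/ → easeuvosemiri.

easeuvosemiri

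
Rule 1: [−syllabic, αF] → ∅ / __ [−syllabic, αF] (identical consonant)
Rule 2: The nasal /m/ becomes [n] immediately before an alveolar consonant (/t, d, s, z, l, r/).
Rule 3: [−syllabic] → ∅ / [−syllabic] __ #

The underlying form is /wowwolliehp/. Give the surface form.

Rule 1 (degemination): /ww/ is a geminate; the first /w/ deletes. /ll/ is a geminate; the first /l/ deletes. /wowwolliehp/ → wowoliehp.
Rule 2 (nasal place assimilation): no segment meets the environment; /wowoliehp/ is unchanged.
Rule 3 (final cluster simplification): /p/ is the second consonant of a word-final cluster /hp/, so it deletes. /wowoliehp/ → wowolieh.

wowolieh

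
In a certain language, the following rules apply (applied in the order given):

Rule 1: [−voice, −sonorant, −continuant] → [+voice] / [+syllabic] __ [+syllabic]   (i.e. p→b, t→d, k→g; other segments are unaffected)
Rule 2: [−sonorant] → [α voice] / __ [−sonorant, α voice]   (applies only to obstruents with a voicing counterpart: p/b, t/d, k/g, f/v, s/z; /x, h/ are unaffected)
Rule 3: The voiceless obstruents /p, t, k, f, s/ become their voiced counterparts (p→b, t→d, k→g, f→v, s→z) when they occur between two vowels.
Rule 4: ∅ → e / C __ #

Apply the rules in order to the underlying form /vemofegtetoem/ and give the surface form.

vemovektedoeme

Rule 1 (intervocalic voicing): /t/ is a voiceless stop between vowels /e/ and /o/, so it voices to [d]. /vemofegtetoem/ → vemofegtedoem.
Rule 2 (regressive voicing assimilation): /g/ precedes the voiceless obstruent /t/, so it devoices to [k] by assimilation. /vemofegtedoem/ → vemofektedoem.
Rule 3 (intervocalic voicing): /f/ is a voiceless obstruent between vowels /o/ and /e/, so it voices to [v]. /vemofektedoem/ → vemovektedoem.
Rule 4 (final e-epenthesis): the form ends in the consonant /m/, so [e] is inserted word-finally. /vemovektedoem/ → vemovektedoeme.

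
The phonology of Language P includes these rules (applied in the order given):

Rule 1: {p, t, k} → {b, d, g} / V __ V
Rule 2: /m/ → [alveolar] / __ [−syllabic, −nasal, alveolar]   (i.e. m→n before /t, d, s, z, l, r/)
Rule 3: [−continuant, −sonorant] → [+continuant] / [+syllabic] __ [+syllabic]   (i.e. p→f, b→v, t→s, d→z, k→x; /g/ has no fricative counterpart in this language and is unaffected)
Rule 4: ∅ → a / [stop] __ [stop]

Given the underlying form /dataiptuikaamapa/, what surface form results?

dazaipatuigaamava

Rule 1 (intervocalic voicing): /t/ is a voiceless stop between vowels /a/ and /a/, so it voices to [d]. /k/ is a voiceless stop between vowels /i/ and /a/, so it voices to [g]. /p/ is a voiceless stop between vowels /a/ and /a/, so it voices to [b]. /dataiptuikaamapa/ → dadaiptuigaamaba.
Rule 2 (nasal place assimilation): no segment meets the environment; /dadaiptuigaamaba/ is unchanged.
Rule 3 (intervocalic spirantization): /d/ is a stop between vowels /a/ and /a/, so it spirantizes to the fricative [z]. /b/ is a stop between vowels /a/ and /a/, so it spirantizes to the fricative [v]. /dadaiptuigaamaba/ → dazaiptuigaamava.
Rule 4 (stop-cluster a-epenthesis): /p/ and /t/ form a stop–stop cluster, so [a] is inserted between them. /dazaiptuigaamava/ → dazaipatuigaamava.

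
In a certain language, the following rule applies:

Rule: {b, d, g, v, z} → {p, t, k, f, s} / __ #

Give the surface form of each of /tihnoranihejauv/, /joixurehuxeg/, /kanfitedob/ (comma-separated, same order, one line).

/tihnoranihejauv/: /v/ is a voiced obstruent in word-final position, so it devoices to [f]. → [tihnoranihejauf].
/joixurehuxeg/: /g/ is a voiced obstruent in word-final position, so it devoices to [k]. → [joixurehuxek].
/kanfitedob/: /b/ is a voiced obstruent in word-final position, so it devoices to [p]. → [kanfitedop].

tihnoranihejauf, joixurehuxek, kanfitedop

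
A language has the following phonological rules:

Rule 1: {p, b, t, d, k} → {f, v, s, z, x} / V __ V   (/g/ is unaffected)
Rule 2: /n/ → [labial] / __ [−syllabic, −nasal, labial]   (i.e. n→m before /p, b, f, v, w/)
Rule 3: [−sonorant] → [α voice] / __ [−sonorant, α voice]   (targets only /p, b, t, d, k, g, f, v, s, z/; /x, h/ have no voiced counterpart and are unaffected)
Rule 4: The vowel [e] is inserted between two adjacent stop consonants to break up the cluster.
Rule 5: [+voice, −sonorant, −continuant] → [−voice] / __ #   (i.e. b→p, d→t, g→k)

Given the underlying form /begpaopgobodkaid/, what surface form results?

bekepaobegovotekait

Rule 1 (intervocalic spirantization): /b/ is a stop between vowels /o/ and /o/, so it spirantizes to the fricative [v]. /begpaopgobodkaid/ → begpaopgovodkaid.
Rule 2 (nasal place assimilation): no segment meets the environment; /begpaopgovodkaid/ is unchanged.
Rule 3 (regressive voicing assimilation): /g/ precedes the voiceless obstruent /p/, so it devoices to [k] by assimilation. /p/ precedes the voiced obstruent /g/, so it voices to [b] by assimilation. /d/ precedes the voiceless obstruent /k/, so it devoices to [t] by assimilation. /begpaopgovodkaid/ → bekpaobgovotkaid.
Rule 4 (stop-cluster e-epenthesis): /k/ and /p/ form a stop–stop cluster, so [e] is inserted between them. /b/ and /g/ form a stop–stop cluster, so [e] is inserted between them. /t/ and /k/ form a stop–stop cluster, so [e] is inserted between them. /bekpaobgovotkaid/ → bekepaobegovotekaid.
Rule 5 (final devoicing): /d/ is a voiced stop in word-final position, so it devoices to [t]. /bekepaobegovotekaid/ → bekepaobegovotekait.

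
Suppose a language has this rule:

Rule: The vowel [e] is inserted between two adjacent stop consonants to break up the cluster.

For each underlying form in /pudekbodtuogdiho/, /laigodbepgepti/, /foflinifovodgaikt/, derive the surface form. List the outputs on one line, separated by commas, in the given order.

/pudekbodtuogdiho/: /k/ and /b/ form a stop–stop cluster, so [e] is inserted between them. /d/ and /t/ form a stop–stop cluster, so [e] is inserted between them. /g/ and /d/ form a stop–stop cluster, so [e] is inserted between them. → [pudekebodetuogediho].
/laigodbepgepti/: /d/ and /b/ form a stop–stop cluster, so [e] is inserted between them. /p/ and /g/ form a stop–stop cluster, so [e] is inserted between them. /p/ and /t/ form a stop–stop cluster, so [e] is inserted between them. → [laigodebepegepeti].
/foflinifovodgaikt/: /d/ and /g/ form a stop–stop cluster, so [e] is inserted between them. /k/ and /t/ form a stop–stop cluster, so [e] is inserted between them. → [foflinifovodegaiket].

pudekebodetuogediho, laigodebepegepeti, foflinifovodegaiket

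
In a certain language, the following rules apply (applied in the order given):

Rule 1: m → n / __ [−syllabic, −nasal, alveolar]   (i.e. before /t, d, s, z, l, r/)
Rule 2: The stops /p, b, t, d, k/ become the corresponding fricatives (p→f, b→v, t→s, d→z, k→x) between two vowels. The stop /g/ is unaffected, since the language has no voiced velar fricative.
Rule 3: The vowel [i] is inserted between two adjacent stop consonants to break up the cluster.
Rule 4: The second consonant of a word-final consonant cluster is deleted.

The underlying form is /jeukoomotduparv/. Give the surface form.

jeuxoomotidufar

Rule 1 (nasal place assimilation): no segment meets the environment; /jeukoomotduparv/ is unchanged.
Rule 2 (intervocalic spirantization): /k/ is a stop between vowels /u/ and /o/, so it spirantizes to the fricative [x]. /p/ is a stop between vowels /u/ and /a/, so it spirantizes to the fricative [f]. /jeukoomotduparv/ → jeuxoomotdufarv.
Rule 3 (stop-cluster i-epenthesis): /t/ and /d/ form a stop–stop cluster, so [i] is inserted between them. /jeuxoomotdufarv/ → jeuxoomotidufarv.
Rule 4 (final cluster simplification): /v/ is the second consonant of a word-final cluster /rv/, so it deletes. /jeuxoomotidufarv/ → jeuxoomotidufar.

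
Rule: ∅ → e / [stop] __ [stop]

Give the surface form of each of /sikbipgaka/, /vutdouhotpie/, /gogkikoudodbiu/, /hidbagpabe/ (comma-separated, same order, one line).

/sikbipgaka/: /k/ and /b/ form a stop–stop cluster, so [e] is inserted between them. /p/ and /g/ form a stop–stop cluster, so [e] is inserted between them. → [sikebipegaka].
/vutdouhotpie/: /t/ and /d/ form a stop–stop cluster, so [e] is inserted between them. /t/ and /p/ form a stop–stop cluster, so [e] is inserted between them. → [vutedouhotepie].
/gogkikoudodbiu/: /g/ and /k/ form a stop–stop cluster, so [e] is inserted between them. /d/ and /b/ form a stop–stop cluster, so [e] is inserted between them. → [gogekikoudodebiu].
/hidbagpabe/: /d/ and /b/ form a stop–stop cluster, so [e] is inserted between them. /g/ and /p/ form a stop–stop cluster, so [e] is inserted between them. → [hidebagepabe].

sikebipegaka, vutedouhotepie, gogekikoudodebiu, hidebagepabe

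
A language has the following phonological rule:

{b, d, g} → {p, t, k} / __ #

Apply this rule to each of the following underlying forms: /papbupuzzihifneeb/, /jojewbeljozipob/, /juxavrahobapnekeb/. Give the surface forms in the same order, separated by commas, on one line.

/papbupuzzihifneeb/: /b/ is a voiced stop in word-final position, so it devoices to [p]. → [papbupuzzihifneep].
/jojewbeljozipob/: /b/ is a voiced stop in word-final position, so it devoices to [p]. → [jojewbeljozipop].
/juxavrahobapnekeb/: /b/ is a voiced stop in word-final position, so it devoices to [p]. → [juxavrahobapnekep].

papbupuzzihifneep, jojewbeljozipop, juxavrahobapnekep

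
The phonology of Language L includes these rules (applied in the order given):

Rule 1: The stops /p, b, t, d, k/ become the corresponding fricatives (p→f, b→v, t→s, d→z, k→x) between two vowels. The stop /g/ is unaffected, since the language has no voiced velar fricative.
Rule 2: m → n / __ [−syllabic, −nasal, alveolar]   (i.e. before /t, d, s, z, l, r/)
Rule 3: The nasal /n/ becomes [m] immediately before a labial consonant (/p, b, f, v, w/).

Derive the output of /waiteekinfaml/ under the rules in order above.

Rule 1 (intervocalic spirantization): /t/ is a stop between vowels /i/ and /e/, so it spirantizes to the fricative [s]. /k/ is a stop between vowels /e/ and /i/, so it spirantizes to the fricative [x]. /waiteekinfaml/ → waiseexinfaml.
Rule 2 (nasal place assimilation): /m/ precedes the alveolar consonant /l/, so it assimilates in place to [n]. /waiseexinfaml/ → waiseexinfanl.
Rule 3 (nasal place assimilation): /n/ precedes the labial consonant /f/, so it assimilates in place to [m]. /waiseexinfanl/ → waiseeximfanl.

waiseeximfanl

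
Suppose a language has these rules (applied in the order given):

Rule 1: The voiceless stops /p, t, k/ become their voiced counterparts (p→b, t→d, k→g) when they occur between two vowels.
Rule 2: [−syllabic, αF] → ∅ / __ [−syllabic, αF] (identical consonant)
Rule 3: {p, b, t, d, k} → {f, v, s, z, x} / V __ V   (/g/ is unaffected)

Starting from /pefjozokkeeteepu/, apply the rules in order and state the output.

pefjozoxeezeevu

Rule 1 (intervocalic voicing): /t/ is a voiceless stop between vowels /e/ and /e/, so it voices to [d]. /p/ is a voiceless stop between vowels /e/ and /u/, so it voices to [b]. /pefjozokkeeteepu/ → pefjozokkeedeebu.
Rule 2 (degemination): /kk/ is a geminate; the first /k/ deletes. /pefjozokkeedeebu/ → pefjozokeedeebu.
Rule 3 (intervocalic spirantization): /k/ is a stop between vowels /o/ and /e/, so it spirantizes to the fricative [x]. /d/ is a stop between vowels /e/ and /e/, so it spirantizes to the fricative [z]. /b/ is a stop between vowels /e/ and /u/, so it spirantizes to the fricative [v]. /pefjozokeedeebu/ → pefjozoxeezeevu.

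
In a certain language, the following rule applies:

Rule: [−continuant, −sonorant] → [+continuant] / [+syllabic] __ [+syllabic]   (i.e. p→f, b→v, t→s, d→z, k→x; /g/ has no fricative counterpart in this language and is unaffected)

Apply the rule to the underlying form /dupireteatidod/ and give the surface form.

Scanning /dupireteatidod/: /d/ at position 1 is not in the conditioning environment; /p/ is a stop between vowels /u/ and /i/, so it spirantizes to the fricative [f]; /t/ is a stop between vowels /e/ and /e/, so it spirantizes to the fricative [s]; /t/ is a stop between vowels /a/ and /i/, so it spirantizes to the fricative [s]; /d/ is a stop between vowels /i/ and /o/, so it spirantizes to the fricative [z]; /d/ at position 14 is not in the conditioning environment.
Result: [dufireseasizod].

dufireseasizod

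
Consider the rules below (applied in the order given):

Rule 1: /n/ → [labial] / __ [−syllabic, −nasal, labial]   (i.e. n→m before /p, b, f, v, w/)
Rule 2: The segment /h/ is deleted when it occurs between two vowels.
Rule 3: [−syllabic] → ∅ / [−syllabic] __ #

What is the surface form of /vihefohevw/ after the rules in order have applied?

Rule 1 (nasal place assimilation): no segment meets the environment; /vihefohevw/ is unchanged.
Rule 2 (intervocalic h-deletion): /h/ occurs between vowels /i/ and /e/, so it deletes. /h/ occurs between vowels /o/ and /e/, so it deletes. /vihefohevw/ → viefoevw.
Rule 3 (final cluster simplification): /w/ is the second consonant of a word-final cluster /vw/, so it deletes. /viefoevw/ → viefoev.

viefoev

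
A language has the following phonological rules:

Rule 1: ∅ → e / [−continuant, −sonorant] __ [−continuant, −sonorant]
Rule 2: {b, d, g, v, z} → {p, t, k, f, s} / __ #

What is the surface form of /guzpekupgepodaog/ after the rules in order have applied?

guzpekupegepodaok

Rule 1 (stop-cluster e-epenthesis): /p/ and /g/ form a stop–stop cluster, so [e] is inserted between them. /guzpekupgepodaog/ → guzpekupegepodaog.
Rule 2 (final devoicing): /g/ is a voiced obstruent in word-final position, so it devoices to [k]. /guzpekupegepodaog/ → guzpekupegepodaok.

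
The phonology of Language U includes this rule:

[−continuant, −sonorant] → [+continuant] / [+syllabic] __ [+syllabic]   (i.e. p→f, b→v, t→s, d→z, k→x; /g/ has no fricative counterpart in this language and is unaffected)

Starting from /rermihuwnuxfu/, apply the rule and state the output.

rermihuwnuxfu

No segment of /rermihuwnuxfu/ meets the structural description of the rule, so the form surfaces unchanged.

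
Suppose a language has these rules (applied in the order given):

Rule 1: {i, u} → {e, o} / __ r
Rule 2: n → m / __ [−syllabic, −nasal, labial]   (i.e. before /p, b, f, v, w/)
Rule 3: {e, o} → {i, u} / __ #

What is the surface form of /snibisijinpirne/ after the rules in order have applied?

Rule 1 (pre-rhotic lowering): /i/ is a high vowel immediately before /r/, so it lowers to [e]. /snibisijinpirne/ → snibisijinperne.
Rule 2 (nasal place assimilation): /n/ precedes the labial consonant /p/, so it assimilates in place to [m]. /snibisijinperne/ → snibisijimperne.
Rule 3 (final vowel raising): /e/ is a mid vowel in word-final position, so it raises to [i]. /snibisijimperne/ → snibisijimperni.

snibisijimperni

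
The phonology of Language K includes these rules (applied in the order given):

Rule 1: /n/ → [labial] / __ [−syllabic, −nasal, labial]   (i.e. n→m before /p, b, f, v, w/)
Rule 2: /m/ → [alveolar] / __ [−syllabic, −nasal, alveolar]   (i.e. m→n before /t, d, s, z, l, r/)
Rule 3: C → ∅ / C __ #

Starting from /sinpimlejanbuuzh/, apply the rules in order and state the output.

Rule 1 (nasal place assimilation): /n/ precedes the labial consonant /p/, so it assimilates in place to [m]. /n/ precedes the labial consonant /b/, so it assimilates in place to [m]. /sinpimlejanbuuzh/ → simpimlejambuuzh.
Rule 2 (nasal place assimilation): /m/ precedes the alveolar consonant /l/, so it assimilates in place to [n]. /simpimlejambuuzh/ → simpinlejambuuzh.
Rule 3 (final cluster simplification): /h/ is the second consonant of a word-final cluster /zh/, so it deletes. /simpinlejambuuzh/ → simpinlejambuuz.

simpinlejambuuz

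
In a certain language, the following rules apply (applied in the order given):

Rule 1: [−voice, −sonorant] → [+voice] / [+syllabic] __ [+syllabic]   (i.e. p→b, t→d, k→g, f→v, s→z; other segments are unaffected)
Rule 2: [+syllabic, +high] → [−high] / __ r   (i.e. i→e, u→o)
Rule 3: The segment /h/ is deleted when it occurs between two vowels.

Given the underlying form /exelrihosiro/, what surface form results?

Rule 1 (intervocalic voicing): /s/ is a voiceless obstruent between vowels /o/ and /i/, so it voices to [z]. /exelrihosiro/ → exelrihoziro.
Rule 2 (pre-rhotic lowering): /i/ is a high vowel immediately before /r/, so it lowers to [e]. /exelrihoziro/ → exelrihozero.
Rule 3 (intervocalic h-deletion): /h/ occurs between vowels /i/ and /o/, so it deletes. /exelrihozero/ → exelriozero.

exelriozero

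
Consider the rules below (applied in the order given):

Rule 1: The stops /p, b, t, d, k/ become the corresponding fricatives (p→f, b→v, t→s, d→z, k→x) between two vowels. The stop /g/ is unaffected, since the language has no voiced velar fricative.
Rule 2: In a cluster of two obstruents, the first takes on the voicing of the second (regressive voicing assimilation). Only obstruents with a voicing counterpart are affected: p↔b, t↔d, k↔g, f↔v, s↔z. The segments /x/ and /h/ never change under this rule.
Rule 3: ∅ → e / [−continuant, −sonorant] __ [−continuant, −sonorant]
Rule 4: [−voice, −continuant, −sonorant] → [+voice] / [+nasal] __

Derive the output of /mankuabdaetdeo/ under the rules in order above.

Rule 1 (intervocalic spirantization): no segment meets the environment; /mankuabdaetdeo/ is unchanged.
Rule 2 (regressive voicing assimilation): /t/ precedes the voiced obstruent /d/, so it voices to [d] by assimilation. /mankuabdaetdeo/ → mankuabdaeddeo.
Rule 3 (stop-cluster e-epenthesis): /b/ and /d/ form a stop–stop cluster, so [e] is inserted between them. /d/ and /d/ form a stop–stop cluster, so [e] is inserted between them. /mankuabdaeddeo/ → mankuabedaededeo.
Rule 4 (post-nasal voicing): /k/ is a voiceless stop immediately after the nasal /n/, so it voices to [g]. /mankuabedaededeo/ → manguabedaededeo.

manguabedaededeo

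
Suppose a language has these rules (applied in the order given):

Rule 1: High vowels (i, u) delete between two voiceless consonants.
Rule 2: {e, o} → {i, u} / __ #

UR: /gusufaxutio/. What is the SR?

gusfaxtiu

Rule 1 (high vowel syncope): /u/ is a high vowel flanked by voiceless consonants /s/ and /f/, so it deletes. /u/ is a high vowel flanked by voiceless consonants /x/ and /t/, so it deletes. /gusufaxutio/ → gusfaxtio.
Rule 2 (final vowel raising): /o/ is a mid vowel in word-final position, so it raises to [u]. /gusfaxtio/ → gusfaxtiu.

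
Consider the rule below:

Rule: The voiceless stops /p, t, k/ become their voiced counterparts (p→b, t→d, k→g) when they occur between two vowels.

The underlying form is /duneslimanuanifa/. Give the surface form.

No segment of /duneslimanuanifa/ meets the structural description of the rule, so the form surfaces unchanged.

duneslimanuanifa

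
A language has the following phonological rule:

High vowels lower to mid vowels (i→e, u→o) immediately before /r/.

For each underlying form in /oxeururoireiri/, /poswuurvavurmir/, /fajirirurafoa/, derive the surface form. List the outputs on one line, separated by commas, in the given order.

/oxeururoireiri/: /u/ is a high vowel immediately before /r/, so it lowers to [o]. /u/ is a high vowel immediately before /r/, so it lowers to [o]. /i/ is a high vowel immediately before /r/, so it lowers to [e]. /i/ is a high vowel immediately before /r/, so it lowers to [e]. → [oxeororoereeri].
/poswuurvavurmir/: /u/ is a high vowel immediately before /r/, so it lowers to [o]. /u/ is a high vowel immediately before /r/, so it lowers to [o]. /i/ is a high vowel immediately before /r/, so it lowers to [e]. → [poswuorvavormer].
/fajirirurafoa/: /i/ is a high vowel immediately before /r/, so it lowers to [e]. /i/ is a high vowel immediately before /r/, so it lowers to [e]. /u/ is a high vowel immediately before /r/, so it lowers to [o]. → [fajererorafoa].

oxeororoereeri, poswuorvavormer, fajererorafoa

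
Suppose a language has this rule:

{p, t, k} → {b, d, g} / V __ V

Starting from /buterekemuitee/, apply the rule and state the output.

buderegemuidee

/t/ is a voiceless stop between vowels /u/ and /e/, so it voices to [d].
/k/ is a voiceless stop between vowels /e/ and /e/, so it voices to [g].
/t/ is a voiceless stop between vowels /i/ and /e/, so it voices to [d].
Surface form: [buderegemuidee].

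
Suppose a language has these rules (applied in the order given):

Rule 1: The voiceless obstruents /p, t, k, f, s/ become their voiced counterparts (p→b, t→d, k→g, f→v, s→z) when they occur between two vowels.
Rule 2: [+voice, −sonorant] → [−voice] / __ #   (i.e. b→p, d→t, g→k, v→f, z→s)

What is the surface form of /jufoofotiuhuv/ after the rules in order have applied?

juvoovodiuhuf

Rule 1 (intervocalic voicing): /f/ is a voiceless obstruent between vowels /u/ and /o/, so it voices to [v]. /f/ is a voiceless obstruent between vowels /o/ and /o/, so it voices to [v]. /t/ is a voiceless obstruent between vowels /o/ and /i/, so it voices to [d]. /jufoofotiuhuv/ → juvoovodiuhuv.
Rule 2 (final devoicing): /v/ is a voiced obstruent in word-final position, so it devoices to [f]. /juvoovodiuhuv/ → juvoovodiuhuf.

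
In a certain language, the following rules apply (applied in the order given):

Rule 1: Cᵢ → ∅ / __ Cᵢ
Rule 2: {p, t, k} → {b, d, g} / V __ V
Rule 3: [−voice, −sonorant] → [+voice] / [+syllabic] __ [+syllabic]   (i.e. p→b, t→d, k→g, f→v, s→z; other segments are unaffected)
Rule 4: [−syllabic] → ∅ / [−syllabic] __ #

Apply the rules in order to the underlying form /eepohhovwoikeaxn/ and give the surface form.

Rule 1 (degemination): /hh/ is a geminate; the first /h/ deletes. /eepohhovwoikeaxn/ → eepohovwoikeaxn.
Rule 2 (intervocalic voicing): /p/ is a voiceless stop between vowels /e/ and /o/, so it voices to [b]. /k/ is a voiceless stop between vowels /i/ and /e/, so it voices to [g]. /eepohovwoikeaxn/ → eebohovwoigeaxn.
Rule 3 (intervocalic voicing): no segment meets the environment; /eebohovwoigeaxn/ is unchanged.
Rule 4 (final cluster simplification): /n/ is the second consonant of a word-final cluster /xn/, so it deletes. /eebohovwoigeaxn/ → eebohovwoigeax.

eebohovwoigeax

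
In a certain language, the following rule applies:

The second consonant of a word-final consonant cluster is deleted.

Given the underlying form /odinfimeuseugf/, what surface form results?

/f/ is the second consonant of a word-final cluster /gf/, so it deletes.
The other instances of /d/, /n/, /f/, /m/, /s/, /g/ do not occur in the required environment and remain unchanged.
Surface form: [odinfimeuseug].

odinfimeuseug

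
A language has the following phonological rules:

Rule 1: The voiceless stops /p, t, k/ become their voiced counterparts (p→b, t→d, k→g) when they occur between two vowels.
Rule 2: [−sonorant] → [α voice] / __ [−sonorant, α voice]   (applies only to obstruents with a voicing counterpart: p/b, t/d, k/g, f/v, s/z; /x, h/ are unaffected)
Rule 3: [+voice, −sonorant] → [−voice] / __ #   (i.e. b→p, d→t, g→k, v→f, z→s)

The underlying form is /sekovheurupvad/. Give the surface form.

segofheurubvat

Rule 1 (intervocalic voicing): /k/ is a voiceless stop between vowels /e/ and /o/, so it voices to [g]. /sekovheurupvad/ → segovheurupvad.
Rule 2 (regressive voicing assimilation): /v/ precedes the voiceless obstruent /h/, so it devoices to [f] by assimilation. /p/ precedes the voiced obstruent /v/, so it voices to [b] by assimilation. /segovheurupvad/ → segofheurubvad.
Rule 3 (final devoicing): /d/ is a voiced obstruent in word-final position, so it devoices to [t]. /segofheurubvad/ → segofheurubvat.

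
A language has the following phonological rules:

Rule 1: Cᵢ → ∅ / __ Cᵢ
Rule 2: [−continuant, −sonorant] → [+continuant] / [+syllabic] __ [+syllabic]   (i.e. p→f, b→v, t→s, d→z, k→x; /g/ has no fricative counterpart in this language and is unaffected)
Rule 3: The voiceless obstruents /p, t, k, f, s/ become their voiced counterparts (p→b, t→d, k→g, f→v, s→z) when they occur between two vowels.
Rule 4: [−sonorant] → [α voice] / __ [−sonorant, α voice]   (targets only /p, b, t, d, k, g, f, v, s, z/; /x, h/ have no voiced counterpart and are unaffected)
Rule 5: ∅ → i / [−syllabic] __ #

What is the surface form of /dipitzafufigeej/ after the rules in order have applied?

Rule 1 (degemination): no segment meets the environment; /dipitzafufigeej/ is unchanged.
Rule 2 (intervocalic spirantization): /p/ is a stop between vowels /i/ and /i/, so it spirantizes to the fricative [f]. /dipitzafufigeej/ → difitzafufigeej.
Rule 3 (intervocalic voicing): /f/ is a voiceless obstruent between vowels /i/ and /i/, so it voices to [v]. /f/ is a voiceless obstruent between vowels /a/ and /u/, so it voices to [v]. /f/ is a voiceless obstruent between vowels /u/ and /i/, so it voices to [v]. /difitzafufigeej/ → divitzavuvigeej.
Rule 4 (regressive voicing assimilation): /t/ precedes the voiced obstruent /z/, so it voices to [d] by assimilation. /divitzavuvigeej/ → dividzavuvigeej.
Rule 5 (final i-epenthesis): the form ends in the consonant /j/, so [i] is inserted word-finally. /dividzavuvigeej/ → dividzavuvigeeji.

dividzavuvigeeji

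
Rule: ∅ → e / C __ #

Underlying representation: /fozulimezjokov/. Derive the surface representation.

fozulimezjokove

the form ends in the consonant /v/, so [e] is inserted word-finally.
Surface form: [fozulimezjokove].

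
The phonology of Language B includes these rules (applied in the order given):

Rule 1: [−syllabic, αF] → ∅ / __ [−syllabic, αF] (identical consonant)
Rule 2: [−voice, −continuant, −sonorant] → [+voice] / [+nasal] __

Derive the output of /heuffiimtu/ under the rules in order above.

heufiimdu

Rule 1 (degemination): /ff/ is a geminate; the first /f/ deletes. /heuffiimtu/ → heufiimtu.
Rule 2 (post-nasal voicing): /t/ is a voiceless stop immediately after the nasal /m/, so it voices to [d]. /heufiimtu/ → heufiimdu.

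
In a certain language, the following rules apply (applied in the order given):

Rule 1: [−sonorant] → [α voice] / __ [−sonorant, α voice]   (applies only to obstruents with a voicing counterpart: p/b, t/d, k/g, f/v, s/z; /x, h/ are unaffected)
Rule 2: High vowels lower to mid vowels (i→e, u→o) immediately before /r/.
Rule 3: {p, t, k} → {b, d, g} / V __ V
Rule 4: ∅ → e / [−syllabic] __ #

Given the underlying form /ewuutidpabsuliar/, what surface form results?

Rule 1 (regressive voicing assimilation): /d/ precedes the voiceless obstruent /p/, so it devoices to [t] by assimilation. /b/ precedes the voiceless obstruent /s/, so it devoices to [p] by assimilation. /ewuutidpabsuliar/ → ewuutitpapsuliar.
Rule 2 (pre-rhotic lowering): no segment meets the environment; /ewuutitpapsuliar/ is unchanged.
Rule 3 (intervocalic voicing): /t/ is a voiceless stop between vowels /u/ and /i/, so it voices to [d]. /ewuutitpapsuliar/ → ewuuditpapsuliar.
Rule 4 (final e-epenthesis): the form ends in the consonant /r/, so [e] is inserted word-finally. /ewuuditpapsuliar/ → ewuuditpapsuliare.

ewuuditpapsuliare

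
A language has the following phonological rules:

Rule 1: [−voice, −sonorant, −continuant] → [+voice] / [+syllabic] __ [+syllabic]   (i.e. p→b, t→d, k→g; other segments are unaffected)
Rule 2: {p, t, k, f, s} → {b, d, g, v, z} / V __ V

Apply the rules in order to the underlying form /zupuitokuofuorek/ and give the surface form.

Rule 1 (intervocalic voicing): /p/ is a voiceless stop between vowels /u/ and /u/, so it voices to [b]. /t/ is a voiceless stop between vowels /i/ and /o/, so it voices to [d]. /k/ is a voiceless stop between vowels /o/ and /u/, so it voices to [g]. /zupuitokuofuorek/ → zubuidoguofuorek.
Rule 2 (intervocalic voicing): /f/ is a voiceless obstruent between vowels /o/ and /u/, so it voices to [v]. /zubuidoguofuorek/ → zubuidoguovuorek.

zubuidoguovuorek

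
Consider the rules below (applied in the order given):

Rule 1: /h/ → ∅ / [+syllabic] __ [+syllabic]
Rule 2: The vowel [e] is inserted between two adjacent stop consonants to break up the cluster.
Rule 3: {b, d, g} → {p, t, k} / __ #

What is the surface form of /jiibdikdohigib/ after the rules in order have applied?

Rule 1 (intervocalic h-deletion): /h/ occurs between vowels /o/ and /i/, so it deletes. /jiibdikdohigib/ → jiibdikdoigib.
Rule 2 (stop-cluster e-epenthesis): /b/ and /d/ form a stop–stop cluster, so [e] is inserted between them. /k/ and /d/ form a stop–stop cluster, so [e] is inserted between them. /jiibdikdoigib/ → jiibedikedoigib.
Rule 3 (final devoicing): /b/ is a voiced stop in word-final position, so it devoices to [p]. /jiibedikedoigib/ → jiibedikedoigip.

jiibedikedoigip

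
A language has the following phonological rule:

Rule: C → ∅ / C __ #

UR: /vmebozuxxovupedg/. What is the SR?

vmebozuxxovuped

/g/ is the second consonant of a word-final cluster /dg/, so it deletes.
The other instances of /v/, /m/, /b/, /z/, /x/, /p/, /d/ do not occur in the required environment and remain unchanged.
Surface form: [vmebozuxxovuped].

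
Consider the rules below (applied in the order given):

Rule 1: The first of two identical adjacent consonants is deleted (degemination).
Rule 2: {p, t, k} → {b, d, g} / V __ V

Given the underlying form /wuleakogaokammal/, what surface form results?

Rule 1 (degemination): /mm/ is a geminate; the first /m/ deletes. /wuleakogaokammal/ → wuleakogaokamal.
Rule 2 (intervocalic voicing): /k/ is a voiceless stop between vowels /a/ and /o/, so it voices to [g]. /k/ is a voiceless stop between vowels /o/ and /a/, so it voices to [g]. /wuleakogaokamal/ → wuleagogaogamal.

wuleagogaogamal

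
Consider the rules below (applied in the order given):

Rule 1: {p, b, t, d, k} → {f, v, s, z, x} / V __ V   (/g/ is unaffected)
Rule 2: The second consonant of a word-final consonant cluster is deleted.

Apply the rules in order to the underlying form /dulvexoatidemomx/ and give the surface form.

Rule 1 (intervocalic spirantization): /t/ is a stop between vowels /a/ and /i/, so it spirantizes to the fricative [s]. /d/ is a stop between vowels /i/ and /e/, so it spirantizes to the fricative [z]. /dulvexoatidemomx/ → dulvexoasizemomx.
Rule 2 (final cluster simplification): /x/ is the second consonant of a word-final cluster /mx/, so it deletes. /dulvexoasizemomx/ → dulvexoasizemom.

dulvexoasizemom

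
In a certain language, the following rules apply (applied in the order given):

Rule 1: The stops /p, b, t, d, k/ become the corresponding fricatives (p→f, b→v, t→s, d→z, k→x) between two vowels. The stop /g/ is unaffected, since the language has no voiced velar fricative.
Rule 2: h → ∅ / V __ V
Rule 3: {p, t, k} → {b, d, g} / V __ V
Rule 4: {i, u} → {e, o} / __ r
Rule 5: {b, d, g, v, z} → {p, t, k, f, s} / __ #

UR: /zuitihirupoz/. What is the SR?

Rule 1 (intervocalic spirantization): /t/ is a stop between vowels /i/ and /i/, so it spirantizes to the fricative [s]. /p/ is a stop between vowels /u/ and /o/, so it spirantizes to the fricative [f]. /zuitihirupoz/ → zuisihirufoz.
Rule 2 (intervocalic h-deletion): /h/ occurs between vowels /i/ and /i/, so it deletes. /zuisihirufoz/ → zuisiirufoz.
Rule 3 (intervocalic voicing): no segment meets the environment; /zuisiirufoz/ is unchanged.
Rule 4 (pre-rhotic lowering): /i/ is a high vowel immediately before /r/, so it lowers to [e]. /zuisiirufoz/ → zuisierufoz.
Rule 5 (final devoicing): /z/ is a voiced obstruent in word-final position, so it devoices to [s]. /zuisierufoz/ → zuisierufos.

zuisierufos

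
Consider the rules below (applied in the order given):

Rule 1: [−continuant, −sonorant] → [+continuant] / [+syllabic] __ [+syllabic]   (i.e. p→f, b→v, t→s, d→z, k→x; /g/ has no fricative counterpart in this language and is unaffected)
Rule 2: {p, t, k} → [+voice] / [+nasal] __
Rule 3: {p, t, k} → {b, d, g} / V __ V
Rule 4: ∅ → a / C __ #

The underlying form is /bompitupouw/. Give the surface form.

Rule 1 (intervocalic spirantization): /t/ is a stop between vowels /i/ and /u/, so it spirantizes to the fricative [s]. /p/ is a stop between vowels /u/ and /o/, so it spirantizes to the fricative [f]. /bompitupouw/ → bompisufouw.
Rule 2 (post-nasal voicing): /p/ is a voiceless stop immediately after the nasal /m/, so it voices to [b]. /bompisufouw/ → bombisufouw.
Rule 3 (intervocalic voicing): no segment meets the environment; /bombisufouw/ is unchanged.
Rule 4 (final a-epenthesis): the form ends in the consonant /w/, so [a] is inserted word-finally. /bombisufouw/ → bombisufouwa.

bombisufouwa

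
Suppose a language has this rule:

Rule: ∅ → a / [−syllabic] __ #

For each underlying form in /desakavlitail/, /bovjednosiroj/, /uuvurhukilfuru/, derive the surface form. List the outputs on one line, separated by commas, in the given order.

/desakavlitail/: the form ends in the consonant /l/, so [a] is inserted word-finally. → [desakavlitaila].
/bovjednosiroj/: the form ends in the consonant /j/, so [a] is inserted word-finally. → [bovjednosiroja].
/uuvurhukilfuru/: the rule's environment is not met; surfaces unchanged as [uuvurhukilfuru].

desakavlitaila, bovjednosiroja, uuvurhukilfuru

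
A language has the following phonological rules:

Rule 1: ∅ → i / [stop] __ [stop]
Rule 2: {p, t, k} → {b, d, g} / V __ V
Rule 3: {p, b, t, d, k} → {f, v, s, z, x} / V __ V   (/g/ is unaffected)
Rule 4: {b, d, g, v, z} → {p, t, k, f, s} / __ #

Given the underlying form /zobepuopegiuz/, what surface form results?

zovevuovegius

Rule 1 (stop-cluster i-epenthesis): no segment meets the environment; /zobepuopegiuz/ is unchanged.
Rule 2 (intervocalic voicing): /p/ is a voiceless stop between vowels /e/ and /u/, so it voices to [b]. /p/ is a voiceless stop between vowels /o/ and /e/, so it voices to [b]. /zobepuopegiuz/ → zobebuobegiuz.
Rule 3 (intervocalic spirantization): /b/ is a stop between vowels /o/ and /e/, so it spirantizes to the fricative [v]. /b/ is a stop between vowels /e/ and /u/, so it spirantizes to the fricative [v]. /b/ is a stop between vowels /o/ and /e/, so it spirantizes to the fricative [v]. /zobebuobegiuz/ → zovevuovegiuz.
Rule 4 (final devoicing): /z/ is a voiced obstruent in word-final position, so it devoices to [s]. /zovevuovegiuz/ → zovevuovegius.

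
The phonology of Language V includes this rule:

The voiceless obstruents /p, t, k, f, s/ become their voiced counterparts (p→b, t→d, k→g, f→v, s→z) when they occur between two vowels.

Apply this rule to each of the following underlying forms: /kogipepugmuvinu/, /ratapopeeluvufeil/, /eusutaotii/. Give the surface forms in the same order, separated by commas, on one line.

/kogipepugmuvinu/: /p/ is a voiceless obstruent between vowels /i/ and /e/, so it voices to [b]. /p/ is a voiceless obstruent between vowels /e/ and /u/, so it voices to [b]. → [kogibebugmuvinu].
/ratapopeeluvufeil/: /t/ is a voiceless obstruent between vowels /a/ and /a/, so it voices to [d]. /p/ is a voiceless obstruent between vowels /a/ and /o/, so it voices to [b]. /p/ is a voiceless obstruent between vowels /o/ and /e/, so it voices to [b]. /f/ is a voiceless obstruent between vowels /u/ and /e/, so it voices to [v]. → [radabobeeluvuveil].
/eusutaotii/: /s/ is a voiceless obstruent between vowels /u/ and /u/, so it voices to [z]. /t/ is a voiceless obstruent between vowels /u/ and /a/, so it voices to [d]. /t/ is a voiceless obstruent between vowels /o/ and /i/, so it voices to [d]. → [euzudaodii].

kogibebugmuvinu, radabobeeluvuveil, euzudaodii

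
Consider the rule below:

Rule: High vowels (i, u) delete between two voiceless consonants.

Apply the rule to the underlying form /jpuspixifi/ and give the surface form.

/u/ is a high vowel flanked by voiceless consonants /p/ and /s/, so it deletes.
/i/ is a high vowel flanked by voiceless consonants /p/ and /x/, so it deletes.
/i/ is a high vowel flanked by voiceless consonants /x/ and /f/, so it deletes.
Surface form: [jpspxfi].

jpspxfi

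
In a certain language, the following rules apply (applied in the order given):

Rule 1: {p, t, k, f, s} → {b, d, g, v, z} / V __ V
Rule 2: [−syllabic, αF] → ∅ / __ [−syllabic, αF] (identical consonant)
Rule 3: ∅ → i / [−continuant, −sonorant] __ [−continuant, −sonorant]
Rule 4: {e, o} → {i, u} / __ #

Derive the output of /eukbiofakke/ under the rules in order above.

eukibiovaki

Rule 1 (intervocalic voicing): /f/ is a voiceless obstruent between vowels /o/ and /a/, so it voices to [v]. /eukbiofakke/ → eukbiovakke.
Rule 2 (degemination): /kk/ is a geminate; the first /k/ deletes. /eukbiovakke/ → eukbiovake.
Rule 3 (stop-cluster i-epenthesis): /k/ and /b/ form a stop–stop cluster, so [i] is inserted between them. /eukbiovake/ → eukibiovake.
Rule 4 (final vowel raising): /e/ is a mid vowel in word-final position, so it raises to [i]. /eukibiovake/ → eukibiovaki.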